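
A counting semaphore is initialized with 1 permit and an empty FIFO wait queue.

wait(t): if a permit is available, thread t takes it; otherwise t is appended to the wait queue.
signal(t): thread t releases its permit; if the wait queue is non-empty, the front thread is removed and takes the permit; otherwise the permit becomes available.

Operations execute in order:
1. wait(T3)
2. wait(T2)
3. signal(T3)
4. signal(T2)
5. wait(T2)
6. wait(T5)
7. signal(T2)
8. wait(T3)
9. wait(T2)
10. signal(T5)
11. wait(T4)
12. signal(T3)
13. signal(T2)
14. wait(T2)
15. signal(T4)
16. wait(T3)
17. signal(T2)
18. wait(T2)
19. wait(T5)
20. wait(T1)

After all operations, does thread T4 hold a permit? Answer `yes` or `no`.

Answer: no

Derivation:
Step 1: wait(T3) -> count=0 queue=[] holders={T3}
Step 2: wait(T2) -> count=0 queue=[T2] holders={T3}
Step 3: signal(T3) -> count=0 queue=[] holders={T2}
Step 4: signal(T2) -> count=1 queue=[] holders={none}
Step 5: wait(T2) -> count=0 queue=[] holders={T2}
Step 6: wait(T5) -> count=0 queue=[T5] holders={T2}
Step 7: signal(T2) -> count=0 queue=[] holders={T5}
Step 8: wait(T3) -> count=0 queue=[T3] holders={T5}
Step 9: wait(T2) -> count=0 queue=[T3,T2] holders={T5}
Step 10: signal(T5) -> count=0 queue=[T2] holders={T3}
Step 11: wait(T4) -> count=0 queue=[T2,T4] holders={T3}
Step 12: signal(T3) -> count=0 queue=[T4] holders={T2}
Step 13: signal(T2) -> count=0 queue=[] holders={T4}
Step 14: wait(T2) -> count=0 queue=[T2] holders={T4}
Step 15: signal(T4) -> count=0 queue=[] holders={T2}
Step 16: wait(T3) -> count=0 queue=[T3] holders={T2}
Step 17: signal(T2) -> count=0 queue=[] holders={T3}
Step 18: wait(T2) -> count=0 queue=[T2] holders={T3}
Step 19: wait(T5) -> count=0 queue=[T2,T5] holders={T3}
Step 20: wait(T1) -> count=0 queue=[T2,T5,T1] holders={T3}
Final holders: {T3} -> T4 not in holders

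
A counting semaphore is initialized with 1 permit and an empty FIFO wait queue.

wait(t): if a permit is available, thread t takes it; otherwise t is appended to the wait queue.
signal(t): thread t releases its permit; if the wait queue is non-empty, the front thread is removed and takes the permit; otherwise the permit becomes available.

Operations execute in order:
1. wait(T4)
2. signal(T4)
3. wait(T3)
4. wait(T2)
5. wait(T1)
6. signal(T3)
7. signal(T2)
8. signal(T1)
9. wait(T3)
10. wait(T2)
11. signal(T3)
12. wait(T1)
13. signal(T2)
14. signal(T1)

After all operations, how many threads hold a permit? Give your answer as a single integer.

Answer: 0

Derivation:
Step 1: wait(T4) -> count=0 queue=[] holders={T4}
Step 2: signal(T4) -> count=1 queue=[] holders={none}
Step 3: wait(T3) -> count=0 queue=[] holders={T3}
Step 4: wait(T2) -> count=0 queue=[T2] holders={T3}
Step 5: wait(T1) -> count=0 queue=[T2,T1] holders={T3}
Step 6: signal(T3) -> count=0 queue=[T1] holders={T2}
Step 7: signal(T2) -> count=0 queue=[] holders={T1}
Step 8: signal(T1) -> count=1 queue=[] holders={none}
Step 9: wait(T3) -> count=0 queue=[] holders={T3}
Step 10: wait(T2) -> count=0 queue=[T2] holders={T3}
Step 11: signal(T3) -> count=0 queue=[] holders={T2}
Step 12: wait(T1) -> count=0 queue=[T1] holders={T2}
Step 13: signal(T2) -> count=0 queue=[] holders={T1}
Step 14: signal(T1) -> count=1 queue=[] holders={none}
Final holders: {none} -> 0 thread(s)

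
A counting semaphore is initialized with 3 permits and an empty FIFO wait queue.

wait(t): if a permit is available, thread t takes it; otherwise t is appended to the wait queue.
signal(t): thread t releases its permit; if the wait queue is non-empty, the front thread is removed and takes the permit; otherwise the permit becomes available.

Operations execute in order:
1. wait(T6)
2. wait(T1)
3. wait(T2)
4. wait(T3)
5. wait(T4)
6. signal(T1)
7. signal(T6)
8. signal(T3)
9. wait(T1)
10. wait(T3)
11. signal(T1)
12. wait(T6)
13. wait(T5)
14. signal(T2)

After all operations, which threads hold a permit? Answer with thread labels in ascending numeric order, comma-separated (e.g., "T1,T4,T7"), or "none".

Step 1: wait(T6) -> count=2 queue=[] holders={T6}
Step 2: wait(T1) -> count=1 queue=[] holders={T1,T6}
Step 3: wait(T2) -> count=0 queue=[] holders={T1,T2,T6}
Step 4: wait(T3) -> count=0 queue=[T3] holders={T1,T2,T6}
Step 5: wait(T4) -> count=0 queue=[T3,T4] holders={T1,T2,T6}
Step 6: signal(T1) -> count=0 queue=[T4] holders={T2,T3,T6}
Step 7: signal(T6) -> count=0 queue=[] holders={T2,T3,T4}
Step 8: signal(T3) -> count=1 queue=[] holders={T2,T4}
Step 9: wait(T1) -> count=0 queue=[] holders={T1,T2,T4}
Step 10: wait(T3) -> count=0 queue=[T3] holders={T1,T2,T4}
Step 11: signal(T1) -> count=0 queue=[] holders={T2,T3,T4}
Step 12: wait(T6) -> count=0 queue=[T6] holders={T2,T3,T4}
Step 13: wait(T5) -> count=0 queue=[T6,T5] holders={T2,T3,T4}
Step 14: signal(T2) -> count=0 queue=[T5] holders={T3,T4,T6}
Final holders: T3,T4,T6

Answer: T3,T4,T6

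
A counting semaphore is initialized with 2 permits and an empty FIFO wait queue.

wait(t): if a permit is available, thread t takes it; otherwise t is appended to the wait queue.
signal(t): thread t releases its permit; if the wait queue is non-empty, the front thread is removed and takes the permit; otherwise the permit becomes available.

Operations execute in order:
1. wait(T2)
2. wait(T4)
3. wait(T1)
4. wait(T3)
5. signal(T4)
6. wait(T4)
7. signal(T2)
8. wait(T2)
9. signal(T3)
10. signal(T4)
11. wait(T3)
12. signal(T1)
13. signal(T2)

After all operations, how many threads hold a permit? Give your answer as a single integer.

Answer: 1

Derivation:
Step 1: wait(T2) -> count=1 queue=[] holders={T2}
Step 2: wait(T4) -> count=0 queue=[] holders={T2,T4}
Step 3: wait(T1) -> count=0 queue=[T1] holders={T2,T4}
Step 4: wait(T3) -> count=0 queue=[T1,T3] holders={T2,T4}
Step 5: signal(T4) -> count=0 queue=[T3] holders={T1,T2}
Step 6: wait(T4) -> count=0 queue=[T3,T4] holders={T1,T2}
Step 7: signal(T2) -> count=0 queue=[T4] holders={T1,T3}
Step 8: wait(T2) -> count=0 queue=[T4,T2] holders={T1,T3}
Step 9: signal(T3) -> count=0 queue=[T2] holders={T1,T4}
Step 10: signal(T4) -> count=0 queue=[] holders={T1,T2}
Step 11: wait(T3) -> count=0 queue=[T3] holders={T1,T2}
Step 12: signal(T1) -> count=0 queue=[] holders={T2,T3}
Step 13: signal(T2) -> count=1 queue=[] holders={T3}
Final holders: {T3} -> 1 thread(s)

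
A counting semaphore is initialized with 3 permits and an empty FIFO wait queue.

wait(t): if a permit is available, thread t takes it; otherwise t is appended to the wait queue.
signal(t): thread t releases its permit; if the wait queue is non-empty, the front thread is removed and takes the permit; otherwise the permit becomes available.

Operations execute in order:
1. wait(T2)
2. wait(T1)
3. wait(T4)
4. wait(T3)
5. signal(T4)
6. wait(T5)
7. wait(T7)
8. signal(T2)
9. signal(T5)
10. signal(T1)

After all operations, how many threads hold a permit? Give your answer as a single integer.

Answer: 2

Derivation:
Step 1: wait(T2) -> count=2 queue=[] holders={T2}
Step 2: wait(T1) -> count=1 queue=[] holders={T1,T2}
Step 3: wait(T4) -> count=0 queue=[] holders={T1,T2,T4}
Step 4: wait(T3) -> count=0 queue=[T3] holders={T1,T2,T4}
Step 5: signal(T4) -> count=0 queue=[] holders={T1,T2,T3}
Step 6: wait(T5) -> count=0 queue=[T5] holders={T1,T2,T3}
Step 7: wait(T7) -> count=0 queue=[T5,T7] holders={T1,T2,T3}
Step 8: signal(T2) -> count=0 queue=[T7] holders={T1,T3,T5}
Step 9: signal(T5) -> count=0 queue=[] holders={T1,T3,T7}
Step 10: signal(T1) -> count=1 queue=[] holders={T3,T7}
Final holders: {T3,T7} -> 2 thread(s)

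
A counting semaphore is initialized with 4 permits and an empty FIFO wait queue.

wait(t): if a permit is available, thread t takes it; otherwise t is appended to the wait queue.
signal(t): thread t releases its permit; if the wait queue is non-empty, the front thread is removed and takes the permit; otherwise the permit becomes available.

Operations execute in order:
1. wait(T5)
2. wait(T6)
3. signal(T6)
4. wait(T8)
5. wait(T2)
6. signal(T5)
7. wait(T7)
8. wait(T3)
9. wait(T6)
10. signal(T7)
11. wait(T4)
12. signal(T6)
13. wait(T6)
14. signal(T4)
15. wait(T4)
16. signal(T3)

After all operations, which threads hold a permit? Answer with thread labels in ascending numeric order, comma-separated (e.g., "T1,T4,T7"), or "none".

Step 1: wait(T5) -> count=3 queue=[] holders={T5}
Step 2: wait(T6) -> count=2 queue=[] holders={T5,T6}
Step 3: signal(T6) -> count=3 queue=[] holders={T5}
Step 4: wait(T8) -> count=2 queue=[] holders={T5,T8}
Step 5: wait(T2) -> count=1 queue=[] holders={T2,T5,T8}
Step 6: signal(T5) -> count=2 queue=[] holders={T2,T8}
Step 7: wait(T7) -> count=1 queue=[] holders={T2,T7,T8}
Step 8: wait(T3) -> count=0 queue=[] holders={T2,T3,T7,T8}
Step 9: wait(T6) -> count=0 queue=[T6] holders={T2,T3,T7,T8}
Step 10: signal(T7) -> count=0 queue=[] holders={T2,T3,T6,T8}
Step 11: wait(T4) -> count=0 queue=[T4] holders={T2,T3,T6,T8}
Step 12: signal(T6) -> count=0 queue=[] holders={T2,T3,T4,T8}
Step 13: wait(T6) -> count=0 queue=[T6] holders={T2,T3,T4,T8}
Step 14: signal(T4) -> count=0 queue=[] holders={T2,T3,T6,T8}
Step 15: wait(T4) -> count=0 queue=[T4] holders={T2,T3,T6,T8}
Step 16: signal(T3) -> count=0 queue=[] holders={T2,T4,T6,T8}
Final holders: T2,T4,T6,T8

Answer: T2,T4,T6,T8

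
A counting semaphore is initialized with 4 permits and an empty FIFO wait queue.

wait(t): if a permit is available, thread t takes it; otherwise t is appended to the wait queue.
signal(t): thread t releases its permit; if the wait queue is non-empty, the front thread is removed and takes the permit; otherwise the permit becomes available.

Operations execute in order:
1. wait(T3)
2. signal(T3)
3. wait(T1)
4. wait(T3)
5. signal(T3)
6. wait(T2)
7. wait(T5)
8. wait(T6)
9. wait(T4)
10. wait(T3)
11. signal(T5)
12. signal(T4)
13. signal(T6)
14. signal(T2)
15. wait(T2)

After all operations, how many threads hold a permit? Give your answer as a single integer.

Step 1: wait(T3) -> count=3 queue=[] holders={T3}
Step 2: signal(T3) -> count=4 queue=[] holders={none}
Step 3: wait(T1) -> count=3 queue=[] holders={T1}
Step 4: wait(T3) -> count=2 queue=[] holders={T1,T3}
Step 5: signal(T3) -> count=3 queue=[] holders={T1}
Step 6: wait(T2) -> count=2 queue=[] holders={T1,T2}
Step 7: wait(T5) -> count=1 queue=[] holders={T1,T2,T5}
Step 8: wait(T6) -> count=0 queue=[] holders={T1,T2,T5,T6}
Step 9: wait(T4) -> count=0 queue=[T4] holders={T1,T2,T5,T6}
Step 10: wait(T3) -> count=0 queue=[T4,T3] holders={T1,T2,T5,T6}
Step 11: signal(T5) -> count=0 queue=[T3] holders={T1,T2,T4,T6}
Step 12: signal(T4) -> count=0 queue=[] holders={T1,T2,T3,T6}
Step 13: signal(T6) -> count=1 queue=[] holders={T1,T2,T3}
Step 14: signal(T2) -> count=2 queue=[] holders={T1,T3}
Step 15: wait(T2) -> count=1 queue=[] holders={T1,T2,T3}
Final holders: {T1,T2,T3} -> 3 thread(s)

Answer: 3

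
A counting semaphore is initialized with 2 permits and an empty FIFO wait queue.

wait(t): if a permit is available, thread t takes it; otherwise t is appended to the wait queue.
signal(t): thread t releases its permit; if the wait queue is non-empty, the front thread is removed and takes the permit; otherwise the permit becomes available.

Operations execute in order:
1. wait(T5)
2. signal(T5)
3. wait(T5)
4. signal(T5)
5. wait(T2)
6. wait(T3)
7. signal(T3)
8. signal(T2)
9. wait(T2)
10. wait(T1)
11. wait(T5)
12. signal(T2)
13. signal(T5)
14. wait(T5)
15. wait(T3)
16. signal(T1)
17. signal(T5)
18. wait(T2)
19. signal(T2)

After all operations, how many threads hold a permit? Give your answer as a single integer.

Step 1: wait(T5) -> count=1 queue=[] holders={T5}
Step 2: signal(T5) -> count=2 queue=[] holders={none}
Step 3: wait(T5) -> count=1 queue=[] holders={T5}
Step 4: signal(T5) -> count=2 queue=[] holders={none}
Step 5: wait(T2) -> count=1 queue=[] holders={T2}
Step 6: wait(T3) -> count=0 queue=[] holders={T2,T3}
Step 7: signal(T3) -> count=1 queue=[] holders={T2}
Step 8: signal(T2) -> count=2 queue=[] holders={none}
Step 9: wait(T2) -> count=1 queue=[] holders={T2}
Step 10: wait(T1) -> count=0 queue=[] holders={T1,T2}
Step 11: wait(T5) -> count=0 queue=[T5] holders={T1,T2}
Step 12: signal(T2) -> count=0 queue=[] holders={T1,T5}
Step 13: signal(T5) -> count=1 queue=[] holders={T1}
Step 14: wait(T5) -> count=0 queue=[] holders={T1,T5}
Step 15: wait(T3) -> count=0 queue=[T3] holders={T1,T5}
Step 16: signal(T1) -> count=0 queue=[] holders={T3,T5}
Step 17: signal(T5) -> count=1 queue=[] holders={T3}
Step 18: wait(T2) -> count=0 queue=[] holders={T2,T3}
Step 19: signal(T2) -> count=1 queue=[] holders={T3}
Final holders: {T3} -> 1 thread(s)

Answer: 1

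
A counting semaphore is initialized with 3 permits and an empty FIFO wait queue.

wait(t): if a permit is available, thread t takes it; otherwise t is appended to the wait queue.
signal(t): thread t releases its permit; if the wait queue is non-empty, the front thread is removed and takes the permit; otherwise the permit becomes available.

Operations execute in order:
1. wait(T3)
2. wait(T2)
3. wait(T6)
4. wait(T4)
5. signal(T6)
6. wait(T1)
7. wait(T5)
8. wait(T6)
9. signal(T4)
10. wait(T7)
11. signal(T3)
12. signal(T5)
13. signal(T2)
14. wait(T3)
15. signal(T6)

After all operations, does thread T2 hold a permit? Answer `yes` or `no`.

Answer: no

Derivation:
Step 1: wait(T3) -> count=2 queue=[] holders={T3}
Step 2: wait(T2) -> count=1 queue=[] holders={T2,T3}
Step 3: wait(T6) -> count=0 queue=[] holders={T2,T3,T6}
Step 4: wait(T4) -> count=0 queue=[T4] holders={T2,T3,T6}
Step 5: signal(T6) -> count=0 queue=[] holders={T2,T3,T4}
Step 6: wait(T1) -> count=0 queue=[T1] holders={T2,T3,T4}
Step 7: wait(T5) -> count=0 queue=[T1,T5] holders={T2,T3,T4}
Step 8: wait(T6) -> count=0 queue=[T1,T5,T6] holders={T2,T3,T4}
Step 9: signal(T4) -> count=0 queue=[T5,T6] holders={T1,T2,T3}
Step 10: wait(T7) -> count=0 queue=[T5,T6,T7] holders={T1,T2,T3}
Step 11: signal(T3) -> count=0 queue=[T6,T7] holders={T1,T2,T5}
Step 12: signal(T5) -> count=0 queue=[T7] holders={T1,T2,T6}
Step 13: signal(T2) -> count=0 queue=[] holders={T1,T6,T7}
Step 14: wait(T3) -> count=0 queue=[T3] holders={T1,T6,T7}
Step 15: signal(T6) -> count=0 queue=[] holders={T1,T3,T7}
Final holders: {T1,T3,T7} -> T2 not in holders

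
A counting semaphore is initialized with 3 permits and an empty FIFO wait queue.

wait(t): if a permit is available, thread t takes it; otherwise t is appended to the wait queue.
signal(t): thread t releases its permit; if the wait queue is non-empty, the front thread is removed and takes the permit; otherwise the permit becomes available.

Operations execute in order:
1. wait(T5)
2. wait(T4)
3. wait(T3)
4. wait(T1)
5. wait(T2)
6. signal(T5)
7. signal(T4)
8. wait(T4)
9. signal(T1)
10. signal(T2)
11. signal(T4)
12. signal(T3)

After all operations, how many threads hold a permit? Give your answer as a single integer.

Step 1: wait(T5) -> count=2 queue=[] holders={T5}
Step 2: wait(T4) -> count=1 queue=[] holders={T4,T5}
Step 3: wait(T3) -> count=0 queue=[] holders={T3,T4,T5}
Step 4: wait(T1) -> count=0 queue=[T1] holders={T3,T4,T5}
Step 5: wait(T2) -> count=0 queue=[T1,T2] holders={T3,T4,T5}
Step 6: signal(T5) -> count=0 queue=[T2] holders={T1,T3,T4}
Step 7: signal(T4) -> count=0 queue=[] holders={T1,T2,T3}
Step 8: wait(T4) -> count=0 queue=[T4] holders={T1,T2,T3}
Step 9: signal(T1) -> count=0 queue=[] holders={T2,T3,T4}
Step 10: signal(T2) -> count=1 queue=[] holders={T3,T4}
Step 11: signal(T4) -> count=2 queue=[] holders={T3}
Step 12: signal(T3) -> count=3 queue=[] holders={none}
Final holders: {none} -> 0 thread(s)

Answer: 0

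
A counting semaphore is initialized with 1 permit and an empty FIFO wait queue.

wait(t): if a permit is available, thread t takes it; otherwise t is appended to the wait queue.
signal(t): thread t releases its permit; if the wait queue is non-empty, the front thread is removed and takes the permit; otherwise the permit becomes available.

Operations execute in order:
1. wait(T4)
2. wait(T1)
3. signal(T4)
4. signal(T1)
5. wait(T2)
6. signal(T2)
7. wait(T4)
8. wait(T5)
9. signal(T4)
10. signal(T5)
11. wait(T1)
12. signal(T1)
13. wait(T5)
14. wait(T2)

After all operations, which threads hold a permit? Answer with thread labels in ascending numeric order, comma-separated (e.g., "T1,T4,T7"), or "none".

Answer: T5

Derivation:
Step 1: wait(T4) -> count=0 queue=[] holders={T4}
Step 2: wait(T1) -> count=0 queue=[T1] holders={T4}
Step 3: signal(T4) -> count=0 queue=[] holders={T1}
Step 4: signal(T1) -> count=1 queue=[] holders={none}
Step 5: wait(T2) -> count=0 queue=[] holders={T2}
Step 6: signal(T2) -> count=1 queue=[] holders={none}
Step 7: wait(T4) -> count=0 queue=[] holders={T4}
Step 8: wait(T5) -> count=0 queue=[T5] holders={T4}
Step 9: signal(T4) -> count=0 queue=[] holders={T5}
Step 10: signal(T5) -> count=1 queue=[] holders={none}
Step 11: wait(T1) -> count=0 queue=[] holders={T1}
Step 12: signal(T1) -> count=1 queue=[] holders={none}
Step 13: wait(T5) -> count=0 queue=[] holders={T5}
Step 14: wait(T2) -> count=0 queue=[T2] holders={T5}
Final holders: T5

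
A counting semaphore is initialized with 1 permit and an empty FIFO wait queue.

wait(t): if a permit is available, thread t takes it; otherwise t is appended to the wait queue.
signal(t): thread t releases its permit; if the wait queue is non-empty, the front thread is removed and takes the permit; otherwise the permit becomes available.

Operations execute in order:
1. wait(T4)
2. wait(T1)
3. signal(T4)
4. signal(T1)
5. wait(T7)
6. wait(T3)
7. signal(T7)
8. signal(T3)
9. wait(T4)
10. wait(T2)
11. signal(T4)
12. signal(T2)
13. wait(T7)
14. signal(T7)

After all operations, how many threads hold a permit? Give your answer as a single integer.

Answer: 0

Derivation:
Step 1: wait(T4) -> count=0 queue=[] holders={T4}
Step 2: wait(T1) -> count=0 queue=[T1] holders={T4}
Step 3: signal(T4) -> count=0 queue=[] holders={T1}
Step 4: signal(T1) -> count=1 queue=[] holders={none}
Step 5: wait(T7) -> count=0 queue=[] holders={T7}
Step 6: wait(T3) -> count=0 queue=[T3] holders={T7}
Step 7: signal(T7) -> count=0 queue=[] holders={T3}
Step 8: signal(T3) -> count=1 queue=[] holders={none}
Step 9: wait(T4) -> count=0 queue=[] holders={T4}
Step 10: wait(T2) -> count=0 queue=[T2] holders={T4}
Step 11: signal(T4) -> count=0 queue=[] holders={T2}
Step 12: signal(T2) -> count=1 queue=[] holders={none}
Step 13: wait(T7) -> count=0 queue=[] holders={T7}
Step 14: signal(T7) -> count=1 queue=[] holders={none}
Final holders: {none} -> 0 thread(s)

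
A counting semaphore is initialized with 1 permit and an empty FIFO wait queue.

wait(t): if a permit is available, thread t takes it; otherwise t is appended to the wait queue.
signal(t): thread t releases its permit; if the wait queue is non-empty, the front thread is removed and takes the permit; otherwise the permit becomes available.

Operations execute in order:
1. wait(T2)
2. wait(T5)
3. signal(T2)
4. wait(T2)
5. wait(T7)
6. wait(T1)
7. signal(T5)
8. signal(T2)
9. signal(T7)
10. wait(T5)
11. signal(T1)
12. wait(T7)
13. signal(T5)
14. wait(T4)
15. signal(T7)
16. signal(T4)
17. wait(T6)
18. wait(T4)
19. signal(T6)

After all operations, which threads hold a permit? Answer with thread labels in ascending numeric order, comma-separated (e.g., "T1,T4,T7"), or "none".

Answer: T4

Derivation:
Step 1: wait(T2) -> count=0 queue=[] holders={T2}
Step 2: wait(T5) -> count=0 queue=[T5] holders={T2}
Step 3: signal(T2) -> count=0 queue=[] holders={T5}
Step 4: wait(T2) -> count=0 queue=[T2] holders={T5}
Step 5: wait(T7) -> count=0 queue=[T2,T7] holders={T5}
Step 6: wait(T1) -> count=0 queue=[T2,T7,T1] holders={T5}
Step 7: signal(T5) -> count=0 queue=[T7,T1] holders={T2}
Step 8: signal(T2) -> count=0 queue=[T1] holders={T7}
Step 9: signal(T7) -> count=0 queue=[] holders={T1}
Step 10: wait(T5) -> count=0 queue=[T5] holders={T1}
Step 11: signal(T1) -> count=0 queue=[] holders={T5}
Step 12: wait(T7) -> count=0 queue=[T7] holders={T5}
Step 13: signal(T5) -> count=0 queue=[] holders={T7}
Step 14: wait(T4) -> count=0 queue=[T4] holders={T7}
Step 15: signal(T7) -> count=0 queue=[] holders={T4}
Step 16: signal(T4) -> count=1 queue=[] holders={none}
Step 17: wait(T6) -> count=0 queue=[] holders={T6}
Step 18: wait(T4) -> count=0 queue=[T4] holders={T6}
Step 19: signal(T6) -> count=0 queue=[] holders={T4}
Final holders: T4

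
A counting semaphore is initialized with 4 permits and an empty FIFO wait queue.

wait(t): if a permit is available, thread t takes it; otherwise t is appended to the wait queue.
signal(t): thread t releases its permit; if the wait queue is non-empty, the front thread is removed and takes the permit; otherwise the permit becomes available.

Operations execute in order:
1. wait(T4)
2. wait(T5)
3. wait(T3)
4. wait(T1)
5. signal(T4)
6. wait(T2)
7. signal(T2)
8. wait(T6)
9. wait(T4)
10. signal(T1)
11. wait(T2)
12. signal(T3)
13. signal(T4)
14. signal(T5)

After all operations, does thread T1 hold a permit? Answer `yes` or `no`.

Step 1: wait(T4) -> count=3 queue=[] holders={T4}
Step 2: wait(T5) -> count=2 queue=[] holders={T4,T5}
Step 3: wait(T3) -> count=1 queue=[] holders={T3,T4,T5}
Step 4: wait(T1) -> count=0 queue=[] holders={T1,T3,T4,T5}
Step 5: signal(T4) -> count=1 queue=[] holders={T1,T3,T5}
Step 6: wait(T2) -> count=0 queue=[] holders={T1,T2,T3,T5}
Step 7: signal(T2) -> count=1 queue=[] holders={T1,T3,T5}
Step 8: wait(T6) -> count=0 queue=[] holders={T1,T3,T5,T6}
Step 9: wait(T4) -> count=0 queue=[T4] holders={T1,T3,T5,T6}
Step 10: signal(T1) -> count=0 queue=[] holders={T3,T4,T5,T6}
Step 11: wait(T2) -> count=0 queue=[T2] holders={T3,T4,T5,T6}
Step 12: signal(T3) -> count=0 queue=[] holders={T2,T4,T5,T6}
Step 13: signal(T4) -> count=1 queue=[] holders={T2,T5,T6}
Step 14: signal(T5) -> count=2 queue=[] holders={T2,T6}
Final holders: {T2,T6} -> T1 not in holders

Answer: no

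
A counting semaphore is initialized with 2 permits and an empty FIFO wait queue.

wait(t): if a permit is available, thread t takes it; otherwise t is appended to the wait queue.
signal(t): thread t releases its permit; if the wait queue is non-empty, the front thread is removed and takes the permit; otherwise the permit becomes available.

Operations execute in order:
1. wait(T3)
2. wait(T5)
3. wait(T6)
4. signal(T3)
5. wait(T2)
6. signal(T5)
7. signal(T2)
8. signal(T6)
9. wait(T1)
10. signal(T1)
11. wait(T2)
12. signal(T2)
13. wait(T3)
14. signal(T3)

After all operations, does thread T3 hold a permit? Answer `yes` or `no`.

Answer: no

Derivation:
Step 1: wait(T3) -> count=1 queue=[] holders={T3}
Step 2: wait(T5) -> count=0 queue=[] holders={T3,T5}
Step 3: wait(T6) -> count=0 queue=[T6] holders={T3,T5}
Step 4: signal(T3) -> count=0 queue=[] holders={T5,T6}
Step 5: wait(T2) -> count=0 queue=[T2] holders={T5,T6}
Step 6: signal(T5) -> count=0 queue=[] holders={T2,T6}
Step 7: signal(T2) -> count=1 queue=[] holders={T6}
Step 8: signal(T6) -> count=2 queue=[] holders={none}
Step 9: wait(T1) -> count=1 queue=[] holders={T1}
Step 10: signal(T1) -> count=2 queue=[] holders={none}
Step 11: wait(T2) -> count=1 queue=[] holders={T2}
Step 12: signal(T2) -> count=2 queue=[] holders={none}
Step 13: wait(T3) -> count=1 queue=[] holders={T3}
Step 14: signal(T3) -> count=2 queue=[] holders={none}
Final holders: {none} -> T3 not in holders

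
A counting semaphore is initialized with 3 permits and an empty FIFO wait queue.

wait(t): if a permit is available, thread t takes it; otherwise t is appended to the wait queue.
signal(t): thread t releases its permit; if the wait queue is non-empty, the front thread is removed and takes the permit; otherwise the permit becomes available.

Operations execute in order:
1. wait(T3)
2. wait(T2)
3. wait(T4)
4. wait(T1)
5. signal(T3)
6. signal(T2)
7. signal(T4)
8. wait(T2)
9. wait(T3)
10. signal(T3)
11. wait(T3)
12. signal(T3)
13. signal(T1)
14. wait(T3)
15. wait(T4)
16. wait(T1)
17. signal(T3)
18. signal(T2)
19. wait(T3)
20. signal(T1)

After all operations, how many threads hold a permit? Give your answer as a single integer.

Answer: 2

Derivation:
Step 1: wait(T3) -> count=2 queue=[] holders={T3}
Step 2: wait(T2) -> count=1 queue=[] holders={T2,T3}
Step 3: wait(T4) -> count=0 queue=[] holders={T2,T3,T4}
Step 4: wait(T1) -> count=0 queue=[T1] holders={T2,T3,T4}
Step 5: signal(T3) -> count=0 queue=[] holders={T1,T2,T4}
Step 6: signal(T2) -> count=1 queue=[] holders={T1,T4}
Step 7: signal(T4) -> count=2 queue=[] holders={T1}
Step 8: wait(T2) -> count=1 queue=[] holders={T1,T2}
Step 9: wait(T3) -> count=0 queue=[] holders={T1,T2,T3}
Step 10: signal(T3) -> count=1 queue=[] holders={T1,T2}
Step 11: wait(T3) -> count=0 queue=[] holders={T1,T2,T3}
Step 12: signal(T3) -> count=1 queue=[] holders={T1,T2}
Step 13: signal(T1) -> count=2 queue=[] holders={T2}
Step 14: wait(T3) -> count=1 queue=[] holders={T2,T3}
Step 15: wait(T4) -> count=0 queue=[] holders={T2,T3,T4}
Step 16: wait(T1) -> count=0 queue=[T1] holders={T2,T3,T4}
Step 17: signal(T3) -> count=0 queue=[] holders={T1,T2,T4}
Step 18: signal(T2) -> count=1 queue=[] holders={T1,T4}
Step 19: wait(T3) -> count=0 queue=[] holders={T1,T3,T4}
Step 20: signal(T1) -> count=1 queue=[] holders={T3,T4}
Final holders: {T3,T4} -> 2 thread(s)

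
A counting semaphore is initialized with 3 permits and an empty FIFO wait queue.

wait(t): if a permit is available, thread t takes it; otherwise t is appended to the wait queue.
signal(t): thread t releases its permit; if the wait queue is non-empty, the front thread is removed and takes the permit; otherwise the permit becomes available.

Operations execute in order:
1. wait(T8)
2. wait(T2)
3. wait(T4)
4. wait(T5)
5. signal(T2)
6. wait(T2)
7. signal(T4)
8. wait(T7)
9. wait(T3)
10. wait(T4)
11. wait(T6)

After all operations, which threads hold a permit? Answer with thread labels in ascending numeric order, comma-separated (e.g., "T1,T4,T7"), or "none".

Step 1: wait(T8) -> count=2 queue=[] holders={T8}
Step 2: wait(T2) -> count=1 queue=[] holders={T2,T8}
Step 3: wait(T4) -> count=0 queue=[] holders={T2,T4,T8}
Step 4: wait(T5) -> count=0 queue=[T5] holders={T2,T4,T8}
Step 5: signal(T2) -> count=0 queue=[] holders={T4,T5,T8}
Step 6: wait(T2) -> count=0 queue=[T2] holders={T4,T5,T8}
Step 7: signal(T4) -> count=0 queue=[] holders={T2,T5,T8}
Step 8: wait(T7) -> count=0 queue=[T7] holders={T2,T5,T8}
Step 9: wait(T3) -> count=0 queue=[T7,T3] holders={T2,T5,T8}
Step 10: wait(T4) -> count=0 queue=[T7,T3,T4] holders={T2,T5,T8}
Step 11: wait(T6) -> count=0 queue=[T7,T3,T4,T6] holders={T2,T5,T8}
Final holders: T2,T5,T8

Answer: T2,T5,T8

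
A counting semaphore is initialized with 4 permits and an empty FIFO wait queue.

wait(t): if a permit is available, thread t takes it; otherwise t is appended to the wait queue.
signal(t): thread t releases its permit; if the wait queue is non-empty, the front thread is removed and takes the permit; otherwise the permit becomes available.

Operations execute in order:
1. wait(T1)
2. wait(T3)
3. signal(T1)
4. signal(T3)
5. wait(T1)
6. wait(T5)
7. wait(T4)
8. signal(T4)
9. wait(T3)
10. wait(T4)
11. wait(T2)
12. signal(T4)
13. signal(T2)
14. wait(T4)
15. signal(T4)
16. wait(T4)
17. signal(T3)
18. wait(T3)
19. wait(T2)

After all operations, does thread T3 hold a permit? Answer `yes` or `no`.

Answer: yes

Derivation:
Step 1: wait(T1) -> count=3 queue=[] holders={T1}
Step 2: wait(T3) -> count=2 queue=[] holders={T1,T3}
Step 3: signal(T1) -> count=3 queue=[] holders={T3}
Step 4: signal(T3) -> count=4 queue=[] holders={none}
Step 5: wait(T1) -> count=3 queue=[] holders={T1}
Step 6: wait(T5) -> count=2 queue=[] holders={T1,T5}
Step 7: wait(T4) -> count=1 queue=[] holders={T1,T4,T5}
Step 8: signal(T4) -> count=2 queue=[] holders={T1,T5}
Step 9: wait(T3) -> count=1 queue=[] holders={T1,T3,T5}
Step 10: wait(T4) -> count=0 queue=[] holders={T1,T3,T4,T5}
Step 11: wait(T2) -> count=0 queue=[T2] holders={T1,T3,T4,T5}
Step 12: signal(T4) -> count=0 queue=[] holders={T1,T2,T3,T5}
Step 13: signal(T2) -> count=1 queue=[] holders={T1,T3,T5}
Step 14: wait(T4) -> count=0 queue=[] holders={T1,T3,T4,T5}
Step 15: signal(T4) -> count=1 queue=[] holders={T1,T3,T5}
Step 16: wait(T4) -> count=0 queue=[] holders={T1,T3,T4,T5}
Step 17: signal(T3) -> count=1 queue=[] holders={T1,T4,T5}
Step 18: wait(T3) -> count=0 queue=[] holders={T1,T3,T4,T5}
Step 19: wait(T2) -> count=0 queue=[T2] holders={T1,T3,T4,T5}
Final holders: {T1,T3,T4,T5} -> T3 in holders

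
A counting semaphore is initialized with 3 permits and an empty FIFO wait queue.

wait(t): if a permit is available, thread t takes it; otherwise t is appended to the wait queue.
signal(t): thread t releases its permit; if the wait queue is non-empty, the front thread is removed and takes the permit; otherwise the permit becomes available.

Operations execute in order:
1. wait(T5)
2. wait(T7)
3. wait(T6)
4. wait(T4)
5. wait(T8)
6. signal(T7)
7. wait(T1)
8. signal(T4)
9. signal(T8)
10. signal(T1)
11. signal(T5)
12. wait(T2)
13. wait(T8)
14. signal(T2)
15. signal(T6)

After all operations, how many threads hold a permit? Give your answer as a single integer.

Step 1: wait(T5) -> count=2 queue=[] holders={T5}
Step 2: wait(T7) -> count=1 queue=[] holders={T5,T7}
Step 3: wait(T6) -> count=0 queue=[] holders={T5,T6,T7}
Step 4: wait(T4) -> count=0 queue=[T4] holders={T5,T6,T7}
Step 5: wait(T8) -> count=0 queue=[T4,T8] holders={T5,T6,T7}
Step 6: signal(T7) -> count=0 queue=[T8] holders={T4,T5,T6}
Step 7: wait(T1) -> count=0 queue=[T8,T1] holders={T4,T5,T6}
Step 8: signal(T4) -> count=0 queue=[T1] holders={T5,T6,T8}
Step 9: signal(T8) -> count=0 queue=[] holders={T1,T5,T6}
Step 10: signal(T1) -> count=1 queue=[] holders={T5,T6}
Step 11: signal(T5) -> count=2 queue=[] holders={T6}
Step 12: wait(T2) -> count=1 queue=[] holders={T2,T6}
Step 13: wait(T8) -> count=0 queue=[] holders={T2,T6,T8}
Step 14: signal(T2) -> count=1 queue=[] holders={T6,T8}
Step 15: signal(T6) -> count=2 queue=[] holders={T8}
Final holders: {T8} -> 1 thread(s)

Answer: 1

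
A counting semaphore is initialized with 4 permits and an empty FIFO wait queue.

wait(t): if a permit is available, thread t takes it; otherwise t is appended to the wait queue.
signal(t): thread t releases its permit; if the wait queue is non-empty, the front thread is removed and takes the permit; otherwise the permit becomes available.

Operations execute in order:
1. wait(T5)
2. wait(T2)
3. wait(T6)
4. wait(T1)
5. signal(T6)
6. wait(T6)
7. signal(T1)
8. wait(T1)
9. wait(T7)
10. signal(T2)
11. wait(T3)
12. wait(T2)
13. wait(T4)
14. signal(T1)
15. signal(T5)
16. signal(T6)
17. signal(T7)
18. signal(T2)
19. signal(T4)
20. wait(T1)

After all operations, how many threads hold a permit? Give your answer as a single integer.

Answer: 2

Derivation:
Step 1: wait(T5) -> count=3 queue=[] holders={T5}
Step 2: wait(T2) -> count=2 queue=[] holders={T2,T5}
Step 3: wait(T6) -> count=1 queue=[] holders={T2,T5,T6}
Step 4: wait(T1) -> count=0 queue=[] holders={T1,T2,T5,T6}
Step 5: signal(T6) -> count=1 queue=[] holders={T1,T2,T5}
Step 6: wait(T6) -> count=0 queue=[] holders={T1,T2,T5,T6}
Step 7: signal(T1) -> count=1 queue=[] holders={T2,T5,T6}
Step 8: wait(T1) -> count=0 queue=[] holders={T1,T2,T5,T6}
Step 9: wait(T7) -> count=0 queue=[T7] holders={T1,T2,T5,T6}
Step 10: signal(T2) -> count=0 queue=[] holders={T1,T5,T6,T7}
Step 11: wait(T3) -> count=0 queue=[T3] holders={T1,T5,T6,T7}
Step 12: wait(T2) -> count=0 queue=[T3,T2] holders={T1,T5,T6,T7}
Step 13: wait(T4) -> count=0 queue=[T3,T2,T4] holders={T1,T5,T6,T7}
Step 14: signal(T1) -> count=0 queue=[T2,T4] holders={T3,T5,T6,T7}
Step 15: signal(T5) -> count=0 queue=[T4] holders={T2,T3,T6,T7}
Step 16: signal(T6) -> count=0 queue=[] holders={T2,T3,T4,T7}
Step 17: signal(T7) -> count=1 queue=[] holders={T2,T3,T4}
Step 18: signal(T2) -> count=2 queue=[] holders={T3,T4}
Step 19: signal(T4) -> count=3 queue=[] holders={T3}
Step 20: wait(T1) -> count=2 queue=[] holders={T1,T3}
Final holders: {T1,T3} -> 2 thread(s)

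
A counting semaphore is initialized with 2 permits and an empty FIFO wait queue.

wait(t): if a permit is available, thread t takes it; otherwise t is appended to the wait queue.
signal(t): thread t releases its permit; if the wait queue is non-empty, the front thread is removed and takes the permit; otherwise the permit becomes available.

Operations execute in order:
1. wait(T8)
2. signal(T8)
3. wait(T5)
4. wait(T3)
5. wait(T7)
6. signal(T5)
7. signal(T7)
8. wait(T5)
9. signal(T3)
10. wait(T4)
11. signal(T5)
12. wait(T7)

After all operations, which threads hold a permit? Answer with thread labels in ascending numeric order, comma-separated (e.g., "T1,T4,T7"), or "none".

Step 1: wait(T8) -> count=1 queue=[] holders={T8}
Step 2: signal(T8) -> count=2 queue=[] holders={none}
Step 3: wait(T5) -> count=1 queue=[] holders={T5}
Step 4: wait(T3) -> count=0 queue=[] holders={T3,T5}
Step 5: wait(T7) -> count=0 queue=[T7] holders={T3,T5}
Step 6: signal(T5) -> count=0 queue=[] holders={T3,T7}
Step 7: signal(T7) -> count=1 queue=[] holders={T3}
Step 8: wait(T5) -> count=0 queue=[] holders={T3,T5}
Step 9: signal(T3) -> count=1 queue=[] holders={T5}
Step 10: wait(T4) -> count=0 queue=[] holders={T4,T5}
Step 11: signal(T5) -> count=1 queue=[] holders={T4}
Step 12: wait(T7) -> count=0 queue=[] holders={T4,T7}
Final holders: T4,T7

Answer: T4,T7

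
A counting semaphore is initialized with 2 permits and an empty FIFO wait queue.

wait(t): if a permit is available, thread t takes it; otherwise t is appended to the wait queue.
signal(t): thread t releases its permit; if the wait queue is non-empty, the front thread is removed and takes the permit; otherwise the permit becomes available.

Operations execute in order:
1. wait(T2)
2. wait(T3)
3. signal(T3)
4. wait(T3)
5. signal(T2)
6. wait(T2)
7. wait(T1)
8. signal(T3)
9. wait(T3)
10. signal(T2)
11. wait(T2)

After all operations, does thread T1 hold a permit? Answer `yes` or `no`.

Answer: yes

Derivation:
Step 1: wait(T2) -> count=1 queue=[] holders={T2}
Step 2: wait(T3) -> count=0 queue=[] holders={T2,T3}
Step 3: signal(T3) -> count=1 queue=[] holders={T2}
Step 4: wait(T3) -> count=0 queue=[] holders={T2,T3}
Step 5: signal(T2) -> count=1 queue=[] holders={T3}
Step 6: wait(T2) -> count=0 queue=[] holders={T2,T3}
Step 7: wait(T1) -> count=0 queue=[T1] holders={T2,T3}
Step 8: signal(T3) -> count=0 queue=[] holders={T1,T2}
Step 9: wait(T3) -> count=0 queue=[T3] holders={T1,T2}
Step 10: signal(T2) -> count=0 queue=[] holders={T1,T3}
Step 11: wait(T2) -> count=0 queue=[T2] holders={T1,T3}
Final holders: {T1,T3} -> T1 in holders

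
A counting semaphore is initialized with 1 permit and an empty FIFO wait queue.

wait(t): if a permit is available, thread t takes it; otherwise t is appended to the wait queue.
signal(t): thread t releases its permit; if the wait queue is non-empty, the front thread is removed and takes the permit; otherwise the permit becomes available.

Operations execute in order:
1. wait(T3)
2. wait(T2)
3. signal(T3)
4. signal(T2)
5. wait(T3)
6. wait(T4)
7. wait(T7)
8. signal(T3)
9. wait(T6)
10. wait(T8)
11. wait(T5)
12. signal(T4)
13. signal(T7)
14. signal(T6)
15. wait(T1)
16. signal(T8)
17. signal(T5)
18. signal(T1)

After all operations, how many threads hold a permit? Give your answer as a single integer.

Step 1: wait(T3) -> count=0 queue=[] holders={T3}
Step 2: wait(T2) -> count=0 queue=[T2] holders={T3}
Step 3: signal(T3) -> count=0 queue=[] holders={T2}
Step 4: signal(T2) -> count=1 queue=[] holders={none}
Step 5: wait(T3) -> count=0 queue=[] holders={T3}
Step 6: wait(T4) -> count=0 queue=[T4] holders={T3}
Step 7: wait(T7) -> count=0 queue=[T4,T7] holders={T3}
Step 8: signal(T3) -> count=0 queue=[T7] holders={T4}
Step 9: wait(T6) -> count=0 queue=[T7,T6] holders={T4}
Step 10: wait(T8) -> count=0 queue=[T7,T6,T8] holders={T4}
Step 11: wait(T5) -> count=0 queue=[T7,T6,T8,T5] holders={T4}
Step 12: signal(T4) -> count=0 queue=[T6,T8,T5] holders={T7}
Step 13: signal(T7) -> count=0 queue=[T8,T5] holders={T6}
Step 14: signal(T6) -> count=0 queue=[T5] holders={T8}
Step 15: wait(T1) -> count=0 queue=[T5,T1] holders={T8}
Step 16: signal(T8) -> count=0 queue=[T1] holders={T5}
Step 17: signal(T5) -> count=0 queue=[] holders={T1}
Step 18: signal(T1) -> count=1 queue=[] holders={none}
Final holders: {none} -> 0 thread(s)

Answer: 0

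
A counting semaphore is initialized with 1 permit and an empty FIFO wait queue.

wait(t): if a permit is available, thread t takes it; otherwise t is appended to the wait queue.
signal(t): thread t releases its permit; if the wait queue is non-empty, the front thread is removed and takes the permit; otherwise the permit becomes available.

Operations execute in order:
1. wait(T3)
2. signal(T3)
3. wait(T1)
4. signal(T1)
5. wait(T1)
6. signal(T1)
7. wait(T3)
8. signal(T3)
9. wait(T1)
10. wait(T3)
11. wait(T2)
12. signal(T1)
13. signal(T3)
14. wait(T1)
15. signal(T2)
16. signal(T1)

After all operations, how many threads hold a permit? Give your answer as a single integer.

Step 1: wait(T3) -> count=0 queue=[] holders={T3}
Step 2: signal(T3) -> count=1 queue=[] holders={none}
Step 3: wait(T1) -> count=0 queue=[] holders={T1}
Step 4: signal(T1) -> count=1 queue=[] holders={none}
Step 5: wait(T1) -> count=0 queue=[] holders={T1}
Step 6: signal(T1) -> count=1 queue=[] holders={none}
Step 7: wait(T3) -> count=0 queue=[] holders={T3}
Step 8: signal(T3) -> count=1 queue=[] holders={none}
Step 9: wait(T1) -> count=0 queue=[] holders={T1}
Step 10: wait(T3) -> count=0 queue=[T3] holders={T1}
Step 11: wait(T2) -> count=0 queue=[T3,T2] holders={T1}
Step 12: signal(T1) -> count=0 queue=[T2] holders={T3}
Step 13: signal(T3) -> count=0 queue=[] holders={T2}
Step 14: wait(T1) -> count=0 queue=[T1] holders={T2}
Step 15: signal(T2) -> count=0 queue=[] holders={T1}
Step 16: signal(T1) -> count=1 queue=[] holders={none}
Final holders: {none} -> 0 thread(s)

Answer: 0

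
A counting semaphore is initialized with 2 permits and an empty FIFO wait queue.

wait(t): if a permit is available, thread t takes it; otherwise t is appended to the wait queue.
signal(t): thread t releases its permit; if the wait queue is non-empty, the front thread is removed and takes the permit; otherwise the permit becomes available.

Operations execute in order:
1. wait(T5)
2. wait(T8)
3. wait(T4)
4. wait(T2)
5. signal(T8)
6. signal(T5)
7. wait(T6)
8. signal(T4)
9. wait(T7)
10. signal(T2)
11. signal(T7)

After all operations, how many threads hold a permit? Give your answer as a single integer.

Answer: 1

Derivation:
Step 1: wait(T5) -> count=1 queue=[] holders={T5}
Step 2: wait(T8) -> count=0 queue=[] holders={T5,T8}
Step 3: wait(T4) -> count=0 queue=[T4] holders={T5,T8}
Step 4: wait(T2) -> count=0 queue=[T4,T2] holders={T5,T8}
Step 5: signal(T8) -> count=0 queue=[T2] holders={T4,T5}
Step 6: signal(T5) -> count=0 queue=[] holders={T2,T4}
Step 7: wait(T6) -> count=0 queue=[T6] holders={T2,T4}
Step 8: signal(T4) -> count=0 queue=[] holders={T2,T6}
Step 9: wait(T7) -> count=0 queue=[T7] holders={T2,T6}
Step 10: signal(T2) -> count=0 queue=[] holders={T6,T7}
Step 11: signal(T7) -> count=1 queue=[] holders={T6}
Final holders: {T6} -> 1 thread(s)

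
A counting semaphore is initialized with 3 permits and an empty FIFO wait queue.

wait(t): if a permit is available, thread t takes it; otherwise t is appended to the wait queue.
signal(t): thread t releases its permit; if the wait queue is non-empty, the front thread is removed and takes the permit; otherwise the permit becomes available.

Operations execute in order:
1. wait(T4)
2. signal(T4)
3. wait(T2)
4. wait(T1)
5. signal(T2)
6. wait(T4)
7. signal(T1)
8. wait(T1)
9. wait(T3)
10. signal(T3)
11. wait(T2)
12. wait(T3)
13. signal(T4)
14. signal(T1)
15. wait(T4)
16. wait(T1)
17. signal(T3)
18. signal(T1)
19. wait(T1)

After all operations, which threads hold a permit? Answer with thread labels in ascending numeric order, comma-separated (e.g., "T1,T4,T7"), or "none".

Step 1: wait(T4) -> count=2 queue=[] holders={T4}
Step 2: signal(T4) -> count=3 queue=[] holders={none}
Step 3: wait(T2) -> count=2 queue=[] holders={T2}
Step 4: wait(T1) -> count=1 queue=[] holders={T1,T2}
Step 5: signal(T2) -> count=2 queue=[] holders={T1}
Step 6: wait(T4) -> count=1 queue=[] holders={T1,T4}
Step 7: signal(T1) -> count=2 queue=[] holders={T4}
Step 8: wait(T1) -> count=1 queue=[] holders={T1,T4}
Step 9: wait(T3) -> count=0 queue=[] holders={T1,T3,T4}
Step 10: signal(T3) -> count=1 queue=[] holders={T1,T4}
Step 11: wait(T2) -> count=0 queue=[] holders={T1,T2,T4}
Step 12: wait(T3) -> count=0 queue=[T3] holders={T1,T2,T4}
Step 13: signal(T4) -> count=0 queue=[] holders={T1,T2,T3}
Step 14: signal(T1) -> count=1 queue=[] holders={T2,T3}
Step 15: wait(T4) -> count=0 queue=[] holders={T2,T3,T4}
Step 16: wait(T1) -> count=0 queue=[T1] holders={T2,T3,T4}
Step 17: signal(T3) -> count=0 queue=[] holders={T1,T2,T4}
Step 18: signal(T1) -> count=1 queue=[] holders={T2,T4}
Step 19: wait(T1) -> count=0 queue=[] holders={T1,T2,T4}
Final holders: T1,T2,T4

Answer: T1,T2,T4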